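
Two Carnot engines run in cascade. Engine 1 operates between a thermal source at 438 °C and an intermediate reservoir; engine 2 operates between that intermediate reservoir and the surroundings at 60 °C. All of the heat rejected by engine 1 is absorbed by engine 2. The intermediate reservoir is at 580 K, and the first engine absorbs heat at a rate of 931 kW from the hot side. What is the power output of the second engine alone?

T_H = 438 °C → 438 + 273.15 = 711.15 K.
T_C = 60 °C → 60 + 273.15 = 333.15 K.
Heat entering the second stage: Q_m = Q_H·(T_m/T_H) = 931 × 580.00/711.15 = 759 kW.
Second-stage efficiency η₂ = 1 − T_C/T_m = 1 − 333.15/580.00 = 0.4256, so W₂ = η₂·Q_m = 323 kW.

Ẇ₂ ≈ 323 kW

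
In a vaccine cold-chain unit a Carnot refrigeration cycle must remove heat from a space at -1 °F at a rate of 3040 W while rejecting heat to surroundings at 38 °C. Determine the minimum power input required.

Ẇ_in ≈ 672 W

T_H = 38 °C → 38 + 273.15 = 311.15 K.
T_C = -1 °F → (-1 − 32) × 5/9 = -18.33 °C = 254.82 K.
The reversible coefficient of performance is COP_R = T_C/(T_H − T_C) = 254.82/56.33 = 4.5234.
W = Q_C/COP_R = 3040/4.5234 = 672 W.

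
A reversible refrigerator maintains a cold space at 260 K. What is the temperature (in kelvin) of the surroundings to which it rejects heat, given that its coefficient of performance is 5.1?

T_H ≈ 311 K

COP_R = T_C/(T_H − T_C) ⇒ T_H = T_C·(1 + 1/COP_R) = 260.00 × (1 + 1/5.1) = 311 K.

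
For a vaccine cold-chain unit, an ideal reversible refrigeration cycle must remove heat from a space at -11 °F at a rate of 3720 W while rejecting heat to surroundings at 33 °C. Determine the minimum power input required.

T_H = 33 °C → 33 + 273.15 = 306.15 K.
T_C = -11 °F → (-11 − 32) × 5/9 = -23.89 °C = 249.26 K.
COP_R = T_C/(T_H − T_C) = 249.26/56.89 = 4.3815.
W = Q_C/COP_R = 3720/4.3815 = 849.0 W.

Ẇ_in ≈ 849.0 W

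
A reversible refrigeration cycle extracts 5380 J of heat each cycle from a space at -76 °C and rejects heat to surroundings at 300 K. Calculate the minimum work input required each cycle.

W_in ≈ 2810 J

T_C = -76 °C → -76 + 273.15 = 197.15 K.
COP_R = T_C/(T_H − T_C) = 197.15/102.85 = 1.9169.
W = Q_C/COP_R = 5380/1.9169 = 2810 J.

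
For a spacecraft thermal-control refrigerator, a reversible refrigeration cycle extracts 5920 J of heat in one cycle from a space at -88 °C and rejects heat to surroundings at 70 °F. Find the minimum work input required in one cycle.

W_in ≈ 3490 J

T_H = 70 °F → (70 − 32) × 5/9 = 21.11 °C = 294.26 K.
T_C = -88 °C → -88 + 273.15 = 185.15 K.
Carnot COP: COP_R = T_C/(T_H − T_C) = 185.15/109.11 = 1.6969.
W = Q_C/COP_R = 5920/1.6969 = 3490 J.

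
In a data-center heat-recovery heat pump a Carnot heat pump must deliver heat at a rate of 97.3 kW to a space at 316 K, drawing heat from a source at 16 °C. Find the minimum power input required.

T_C = 16 °C → 16 + 273.15 = 289.15 K.
Reversible heating COP: COP_HP = T_H/(T_H − T_C) = 316.00/26.85 = 11.7691.
W = Q_H/COP_HP = 97.3/11.7691 = 8.27 kW.

Ẇ_in ≈ 8.27 kW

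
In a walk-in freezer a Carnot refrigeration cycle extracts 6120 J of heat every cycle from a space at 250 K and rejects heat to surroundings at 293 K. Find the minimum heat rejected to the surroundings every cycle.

Q_H ≈ 7170 J

For a reversible cycle Q_H/Q_C = T_H/T_C, so Q_H = Q_C·T_H/T_C = 6120 × 293.00/250.00 = 7170 J.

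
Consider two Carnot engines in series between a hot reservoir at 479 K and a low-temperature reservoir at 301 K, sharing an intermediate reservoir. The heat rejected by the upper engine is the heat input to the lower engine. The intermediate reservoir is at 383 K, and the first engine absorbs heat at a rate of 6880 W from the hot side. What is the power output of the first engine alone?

Ẇ₁ ≈ 1380 W

First-stage efficiency η₁ = 1 − T_m/T_H = 1 − 383.00/479.00 = 0.2004.
W₁ = η₁·Q_H = 0.2004 × 6880 = 1380 W.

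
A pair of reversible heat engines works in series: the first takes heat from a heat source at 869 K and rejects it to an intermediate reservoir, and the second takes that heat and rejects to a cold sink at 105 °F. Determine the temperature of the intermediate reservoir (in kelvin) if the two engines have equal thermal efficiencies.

T_C = 105 °F → (105 − 32) × 5/9 = 40.56 °C = 313.71 K.
Equal efficiencies require 1 − T_m/T_H = 1 − T_C/T_m, i.e. T_m/T_H = T_C/T_m, so T_m = √(T_H·T_C) = √(869.00 × 313.71) = 522 K.

T_m ≈ 522 K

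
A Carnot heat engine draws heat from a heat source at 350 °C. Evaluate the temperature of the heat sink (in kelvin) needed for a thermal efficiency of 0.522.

T_H = 350 °C → 350 + 273.15 = 623.15 K.
From η = 1 − T_C/T_H, T_C = T_H·(1 − η) = 623.15 × (1 − 0.522) = 297.9 K.

T_C ≈ 297.9 K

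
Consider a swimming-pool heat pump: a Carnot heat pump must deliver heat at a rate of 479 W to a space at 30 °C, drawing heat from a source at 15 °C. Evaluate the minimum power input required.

T_H = 30 °C → 30 + 273.15 = 303.15 K.
T_C = 15 °C → 15 + 273.15 = 288.15 K.
COP_HP = T_H/(T_H − T_C) = 303.15/15.00 = 20.2100.
W = Q_H/COP_HP = 479/20.2100 = 23.7 W.

Ẇ_in ≈ 23.7 W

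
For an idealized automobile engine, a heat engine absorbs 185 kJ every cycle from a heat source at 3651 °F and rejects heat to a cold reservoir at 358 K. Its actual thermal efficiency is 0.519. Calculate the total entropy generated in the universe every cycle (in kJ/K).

ΔS_univ ≈ 0.168 kJ/K

T_H = 3651 °F → (3651 − 32) × 5/9 = 2010.56 °C = 2283.71 K.
W = η·Q_H = 0.519 × 185 = 96.02 kJ, so Q_C = Q_H − W = 88.98 kJ.
Entropy balance on the reservoirs: −Q_H/T_H = -0.08101 kJ/K, +Q_C/T_C = 0.2486 kJ/K.
ΔS_univ = −Q_H/T_H + Q_C/T_C = 0.168 kJ/K (> 0, since η = 0.519 < η_Carnot = 0.843).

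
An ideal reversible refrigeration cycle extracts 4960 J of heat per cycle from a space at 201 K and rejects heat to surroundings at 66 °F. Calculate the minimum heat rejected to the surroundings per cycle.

Q_H ≈ 7207 J

T_H = 66 °F → (66 − 32) × 5/9 = 18.89 °C = 292.04 K.
For a reversible cycle Q_H/Q_C = T_H/T_C, so Q_H = Q_C·T_H/T_C = 4960 × 292.04/201.00 = 7207 J.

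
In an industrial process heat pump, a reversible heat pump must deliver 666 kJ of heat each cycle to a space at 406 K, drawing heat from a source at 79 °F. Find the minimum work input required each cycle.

T_C = 79 °F → (79 − 32) × 5/9 = 26.11 °C = 299.26 K.
The Carnot heat-pump COP is COP_HP = T_H/(T_H − T_C) = 406.00/106.74 = 3.8037.
W = Q_H/COP_HP = 666/3.8037 = 175 kJ.

W_in ≈ 175 kJ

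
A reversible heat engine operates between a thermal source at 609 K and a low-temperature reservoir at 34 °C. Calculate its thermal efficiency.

T_C = 34 °C → 34 + 273.15 = 307.15 K.
η_rev = 1 − T_C/T_H = 1 − 307.15/609.00 = 0.496.

η ≈ 0.496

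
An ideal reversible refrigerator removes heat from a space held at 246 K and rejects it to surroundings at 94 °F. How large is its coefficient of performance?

T_H = 94 °F → (94 − 32) × 5/9 = 34.44 °C = 307.59 K.
COP_R = T_C/(T_H − T_C) = 246.00/(307.59 − 246.00) = 3.99.

COP_R ≈ 3.99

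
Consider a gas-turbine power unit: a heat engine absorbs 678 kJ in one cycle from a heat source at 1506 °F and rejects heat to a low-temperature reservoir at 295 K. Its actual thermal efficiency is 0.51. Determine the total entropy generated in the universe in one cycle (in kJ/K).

ΔS_univ ≈ 0.505 kJ/K

T_H = 1506 °F → (1506 − 32) × 5/9 = 818.89 °C = 1092.04 K.
W = η·Q_H = 0.51 × 678 = 345.8 kJ, so Q_C = Q_H − W = 332.2 kJ.
Reservoir entropy changes: ΔS_H = −Q_H/T_H = −678/1092.04 = -0.6209 kJ/K and ΔS_C = +Q_C/T_C = 332.2/295.00 = 1.126 kJ/K.
ΔS_univ = −Q_H/T_H + Q_C/T_C = 0.505 kJ/K (> 0, since η = 0.51 < η_Carnot = 0.730).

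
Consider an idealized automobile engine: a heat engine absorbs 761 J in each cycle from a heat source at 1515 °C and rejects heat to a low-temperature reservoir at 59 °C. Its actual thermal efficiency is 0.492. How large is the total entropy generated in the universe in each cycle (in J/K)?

T_H = 1515 °C → 1515 + 273.15 = 1788.15 K.
T_C = 59 °C → 59 + 273.15 = 332.15 K.
W = η·Q_H = 0.492 × 761 = 374.4 J, so Q_C = Q_H − W = 386.6 J.
Reservoir entropy changes: ΔS_H = −Q_H/T_H = −761/1788.15 = -0.4256 J/K and ΔS_C = +Q_C/T_C = 386.6/332.15 = 1.164 J/K.
ΔS_univ = −Q_H/T_H + Q_C/T_C = 0.738 J/K (> 0, since η = 0.492 < η_Carnot = 0.814).

ΔS_univ ≈ 0.738 J/K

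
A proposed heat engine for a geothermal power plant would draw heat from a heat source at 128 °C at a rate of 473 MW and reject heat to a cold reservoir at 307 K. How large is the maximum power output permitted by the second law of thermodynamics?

T_H = 128 °C → 128 + 273.15 = 401.15 K.
By the Carnot theorem, η_max = 1 − T_C/T_H = 1 − 307.00/401.15 = 0.2347.
W_max = η_max · Q_H = 0.2347 × 473 = 111 MW.

Ẇ_max ≈ 111 MW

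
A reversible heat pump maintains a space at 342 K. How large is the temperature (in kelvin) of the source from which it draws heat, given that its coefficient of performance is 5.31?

COP_HP = T_H/(T_H − T_C) ⇒ T_C = T_H·(COP_HP − 1)/COP_HP = 342.00 × (5.31 − 1)/5.31 = 278 K.

T_C ≈ 278 K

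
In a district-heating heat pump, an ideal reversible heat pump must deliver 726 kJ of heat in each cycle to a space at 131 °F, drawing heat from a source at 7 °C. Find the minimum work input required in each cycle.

W_in ≈ 106 kJ

T_H = 131 °F → (131 − 32) × 5/9 = 55.00 °C = 328.15 K.
T_C = 7 °C → 7 + 273.15 = 280.15 K.
The Carnot heat-pump COP is COP_HP = T_H/(T_H − T_C) = 328.15/48.00 = 6.8365.
W = Q_H/COP_HP = 726/6.8365 = 106 kJ.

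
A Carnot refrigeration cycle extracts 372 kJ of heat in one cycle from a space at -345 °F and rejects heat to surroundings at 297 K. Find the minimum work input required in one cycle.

W_in ≈ 1360 kJ

T_C = -345 °F → (-345 − 32) × 5/9 = -209.44 °C = 63.71 K.
For a reversible refrigerator, COP_R = T_C/(T_H − T_C) = 63.71/233.29 = 0.2731.
W = Q_C/COP_R = 372/0.2731 = 1360 kJ.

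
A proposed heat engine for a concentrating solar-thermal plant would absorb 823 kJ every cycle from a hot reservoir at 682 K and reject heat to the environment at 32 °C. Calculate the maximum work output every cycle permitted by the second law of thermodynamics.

W_max ≈ 455 kJ

T_C = 32 °C → 32 + 273.15 = 305.15 K.
By the Carnot theorem, η_max = 1 − T_C/T_H = 1 − 305.15/682.00 = 0.5526.
W_max = η_max · Q_H = 0.5526 × 823 = 455 kJ.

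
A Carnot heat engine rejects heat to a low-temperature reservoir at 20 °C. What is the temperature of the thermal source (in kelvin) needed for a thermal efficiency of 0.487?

T_C = 20 °C → 20 + 273.15 = 293.15 K.
From η = 1 − T_C/T_H, solving for T_H gives T_H = T_C/(1 − η) = 293.15/(1 − 0.487) = 571 K.

T_H ≈ 571 K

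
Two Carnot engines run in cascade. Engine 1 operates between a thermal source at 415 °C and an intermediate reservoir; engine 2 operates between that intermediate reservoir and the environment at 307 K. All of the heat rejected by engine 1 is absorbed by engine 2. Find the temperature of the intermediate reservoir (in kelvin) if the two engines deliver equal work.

T_m ≈ 498 K

T_H = 415 °C → 415 + 273.15 = 688.15 K.
For reversible stages Q_m = Q_H·(T_m/T_H). Setting W₁ = Q_H(1 − T_m/T_H) equal to W₂ = Q_m(1 − T_C/T_m) = Q_H·(T_m − T_C)/T_H gives T_H − T_m = T_m − T_C, so T_m = (T_H + T_C)/2 = (688.15 + 307.00)/2 = 498 K.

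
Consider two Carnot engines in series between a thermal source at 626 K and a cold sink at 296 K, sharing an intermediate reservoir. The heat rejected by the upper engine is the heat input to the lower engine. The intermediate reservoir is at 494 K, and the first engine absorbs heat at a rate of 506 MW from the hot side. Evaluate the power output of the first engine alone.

Ẇ₁ ≈ 107 MW

First-stage efficiency η₁ = 1 − T_m/T_H = 1 − 494.00/626.00 = 0.2109.
W₁ = η₁·Q_H = 0.2109 × 506 = 107 MW.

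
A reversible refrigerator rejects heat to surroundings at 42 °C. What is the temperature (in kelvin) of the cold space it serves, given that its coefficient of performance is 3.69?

T_H = 42 °C → 42 + 273.15 = 315.15 K.
COP_R = T_C/(T_H − T_C) ⇒ T_C = T_H·COP_R/(1 + COP_R) = 315.15 × 3.69/(1 + 3.69) = 248 K.

T_C ≈ 248 K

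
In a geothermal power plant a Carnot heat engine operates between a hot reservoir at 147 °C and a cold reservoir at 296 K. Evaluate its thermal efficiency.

T_H = 147 °C → 147 + 273.15 = 420.15 K.
Carnot efficiency: η = 1 − T_C/T_H = 1 − 296.00/420.15 = 0.2955.

η ≈ 0.2955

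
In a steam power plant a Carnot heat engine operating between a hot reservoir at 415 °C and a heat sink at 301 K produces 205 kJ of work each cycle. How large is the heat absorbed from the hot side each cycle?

Q_H ≈ 364 kJ

T_H = 415 °C → 415 + 273.15 = 688.15 K.
η_rev = 1 − T_C/T_H = 1 − 301.00/688.15 = 0.5626.
Q_H = W/η = 205/0.5626 = 364 kJ.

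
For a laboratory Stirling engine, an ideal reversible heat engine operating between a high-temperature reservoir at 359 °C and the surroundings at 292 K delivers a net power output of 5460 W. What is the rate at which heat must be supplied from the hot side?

T_H = 359 °C → 359 + 273.15 = 632.15 K.
η_rev = 1 − T_C/T_H = 1 − 292.00/632.15 = 0.5381.
Q_H = W/η = 5460/0.5381 = 10100 W.

Q̇_H ≈ 10100 W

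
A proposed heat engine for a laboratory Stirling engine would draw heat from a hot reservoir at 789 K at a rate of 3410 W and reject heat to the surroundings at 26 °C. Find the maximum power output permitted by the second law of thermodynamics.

T_C = 26 °C → 26 + 273.15 = 299.15 K.
By the Carnot theorem, η_max = 1 − T_C/T_H = 1 − 299.15/789.00 = 0.6208.
W_max = η_max · Q_H = 0.6208 × 3410 = 2120 W.

Ẇ_max ≈ 2120 W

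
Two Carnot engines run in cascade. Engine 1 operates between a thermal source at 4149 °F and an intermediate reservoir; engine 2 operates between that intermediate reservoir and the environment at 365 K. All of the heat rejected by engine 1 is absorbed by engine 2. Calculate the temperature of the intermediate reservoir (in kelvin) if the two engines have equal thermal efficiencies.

T_H = 4149 °F → (4149 − 32) × 5/9 = 2287.22 °C = 2560.37 K.
Equal efficiencies require 1 − T_m/T_H = 1 − T_C/T_m, i.e. T_m/T_H = T_C/T_m, so T_m = √(T_H·T_C) = √(2560.37 × 365.00) = 967 K.

T_m ≈ 967 K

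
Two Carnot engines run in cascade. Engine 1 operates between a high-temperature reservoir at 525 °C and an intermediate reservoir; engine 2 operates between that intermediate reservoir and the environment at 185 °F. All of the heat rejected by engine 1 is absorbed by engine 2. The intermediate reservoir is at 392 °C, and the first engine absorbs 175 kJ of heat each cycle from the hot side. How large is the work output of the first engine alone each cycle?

W₁ ≈ 29.2 kJ

T_H = 525 °C → 525 + 273.15 = 798.15 K.
T_C = 185 °F → (185 − 32) × 5/9 = 85.00 °C = 358.15 K.
T_m = 392 °C → 392 + 273.15 = 665.15 K.
First-stage efficiency η₁ = 1 − T_m/T_H = 1 − 665.15/798.15 = 0.1666.
W₁ = η₁·Q_H = 0.1666 × 175 = 29.2 kJ.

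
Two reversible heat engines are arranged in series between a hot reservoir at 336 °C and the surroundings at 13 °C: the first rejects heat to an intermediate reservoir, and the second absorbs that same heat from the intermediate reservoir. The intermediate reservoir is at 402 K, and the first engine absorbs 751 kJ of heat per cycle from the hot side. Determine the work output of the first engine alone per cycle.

T_H = 336 °C → 336 + 273.15 = 609.15 K.
T_C = 13 °C → 13 + 273.15 = 286.15 K.
First-stage efficiency η₁ = 1 − T_m/T_H = 1 − 402.00/609.15 = 0.3401.
W₁ = η₁·Q_H = 0.3401 × 751 = 255.4 kJ.

W₁ ≈ 255.4 kJ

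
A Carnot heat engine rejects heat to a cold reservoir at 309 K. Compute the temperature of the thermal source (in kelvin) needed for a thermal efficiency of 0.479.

T_H ≈ 593.1 K

From η = 1 − T_C/T_H, solving for T_H gives T_H = T_C/(1 − η) = 309.00/(1 − 0.479) = 593.1 K.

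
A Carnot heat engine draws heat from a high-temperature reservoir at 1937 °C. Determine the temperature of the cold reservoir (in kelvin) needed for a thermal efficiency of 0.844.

T_C ≈ 344.8 K

T_H = 1937 °C → 1937 + 273.15 = 2210.15 K.
From η = 1 − T_C/T_H, T_C = T_H·(1 − η) = 2210.15 × (1 − 0.844) = 344.8 K.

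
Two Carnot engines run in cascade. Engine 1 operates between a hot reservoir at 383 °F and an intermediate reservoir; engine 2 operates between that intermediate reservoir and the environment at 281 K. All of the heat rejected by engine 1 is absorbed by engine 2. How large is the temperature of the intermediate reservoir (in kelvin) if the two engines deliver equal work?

T_H = 383 °F → (383 − 32) × 5/9 = 195.00 °C = 468.15 K.
For reversible stages Q_m = Q_H·(T_m/T_H). Setting W₁ = Q_H(1 − T_m/T_H) equal to W₂ = Q_m(1 − T_C/T_m) = Q_H·(T_m − T_C)/T_H gives T_H − T_m = T_m − T_C, so T_m = (T_H + T_C)/2 = (468.15 + 281.00)/2 = 375 K.

T_m ≈ 375 K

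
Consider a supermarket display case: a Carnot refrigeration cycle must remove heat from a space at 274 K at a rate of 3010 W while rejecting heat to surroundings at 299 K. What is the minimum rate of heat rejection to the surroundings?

For a reversible cycle Q_H/Q_C = T_H/T_C, so Q_H = Q_C·T_H/T_C = 3010 × 299.00/274.00 = 3280 W.

Q̇_H ≈ 3280 W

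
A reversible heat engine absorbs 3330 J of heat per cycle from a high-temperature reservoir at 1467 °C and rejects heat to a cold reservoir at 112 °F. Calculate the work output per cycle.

W ≈ 2720 J

T_H = 1467 °C → 1467 + 273.15 = 1740.15 K.
T_C = 112 °F → (112 − 32) × 5/9 = 44.44 °C = 317.59 K.
Carnot efficiency: η = 1 − T_C/T_H = 1 − 317.59/1740.15 = 0.8175.
W = η·Q_H = 0.8175 × 3330 = 2720 J.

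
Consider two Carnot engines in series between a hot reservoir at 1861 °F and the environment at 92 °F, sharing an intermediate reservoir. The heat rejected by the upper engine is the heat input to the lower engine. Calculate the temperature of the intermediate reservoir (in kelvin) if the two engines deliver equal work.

T_m ≈ 797.9 K

T_H = 1861 °F → (1861 − 32) × 5/9 = 1016.11 °C = 1289.26 K.
T_C = 92 °F → (92 − 32) × 5/9 = 33.33 °C = 306.48 K.
For reversible stages Q_m = Q_H·(T_m/T_H). Setting W₁ = Q_H(1 − T_m/T_H) equal to W₂ = Q_m(1 − T_C/T_m) = Q_H·(T_m − T_C)/T_H gives T_H − T_m = T_m − T_C, so T_m = (T_H + T_C)/2 = (1289.26 + 306.48)/2 = 797.9 K.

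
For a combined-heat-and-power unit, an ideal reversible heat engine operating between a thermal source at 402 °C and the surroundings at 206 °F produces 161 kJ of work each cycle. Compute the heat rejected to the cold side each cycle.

Q_C ≈ 195.0 kJ

T_H = 402 °C → 402 + 273.15 = 675.15 K.
T_C = 206 °F → (206 − 32) × 5/9 = 96.67 °C = 369.82 K.
The Carnot efficiency is η = 1 − T_C/T_H = 1 − 369.82/675.15 = 0.4522.
Since Q_C/Q_H = T_C/T_H and Q_H = W/η, Q_C = W·T_C/(T_H − T_C) = 161 × 369.82/305.33 = 195.0 kJ.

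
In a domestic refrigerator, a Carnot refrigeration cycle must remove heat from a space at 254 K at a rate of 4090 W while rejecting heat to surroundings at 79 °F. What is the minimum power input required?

T_H = 79 °F → (79 − 32) × 5/9 = 26.11 °C = 299.26 K.
Carnot COP: COP_R = T_C/(T_H − T_C) = 254.00/45.26 = 5.6119.
W = Q_C/COP_R = 4090/5.6119 = 729 W.

Ẇ_in ≈ 729 W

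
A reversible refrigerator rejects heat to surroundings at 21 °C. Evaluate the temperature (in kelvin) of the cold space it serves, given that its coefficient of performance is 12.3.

T_H = 21 °C → 21 + 273.15 = 294.15 K.
COP_R = T_C/(T_H − T_C) ⇒ T_C = T_H·COP_R/(1 + COP_R) = 294.15 × 12.3/(1 + 12.3) = 272.0 K.

T_C ≈ 272.0 K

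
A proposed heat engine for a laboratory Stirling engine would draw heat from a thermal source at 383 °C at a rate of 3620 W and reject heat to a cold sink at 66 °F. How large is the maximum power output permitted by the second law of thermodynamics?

Ẇ_max ≈ 2009 W

T_H = 383 °C → 383 + 273.15 = 656.15 K.
T_C = 66 °F → (66 − 32) × 5/9 = 18.89 °C = 292.04 K.
No engine can exceed the Carnot limit: η_max = 1 − T_C/T_H = 1 − 292.04/656.15 = 0.5549.
W_max = η_max · Q_H = 0.5549 × 3620 = 2009 W.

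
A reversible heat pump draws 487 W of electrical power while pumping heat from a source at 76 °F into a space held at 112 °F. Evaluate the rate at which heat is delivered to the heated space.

Q̇_H ≈ 7730 W

T_H = 112 °F → (112 − 32) × 5/9 = 44.44 °C = 317.59 K.
T_C = 76 °F → (76 − 32) × 5/9 = 24.44 °C = 297.59 K.
COP_HP = T_H/(T_H − T_C) = 317.59/20.00 = 15.8797.
Q_H = COP_HP · W = 15.8797 × 487 = 7730 W.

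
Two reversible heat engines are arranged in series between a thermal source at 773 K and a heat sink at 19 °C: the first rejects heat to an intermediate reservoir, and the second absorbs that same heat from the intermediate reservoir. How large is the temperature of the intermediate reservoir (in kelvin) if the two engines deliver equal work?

T_C = 19 °C → 19 + 273.15 = 292.15 K.
For reversible stages Q_m = Q_H·(T_m/T_H). Setting W₁ = Q_H(1 − T_m/T_H) equal to W₂ = Q_m(1 − T_C/T_m) = Q_H·(T_m − T_C)/T_H gives T_H − T_m = T_m − T_C, so T_m = (T_H + T_C)/2 = (773.00 + 292.15)/2 = 533 K.

T_m ≈ 533 K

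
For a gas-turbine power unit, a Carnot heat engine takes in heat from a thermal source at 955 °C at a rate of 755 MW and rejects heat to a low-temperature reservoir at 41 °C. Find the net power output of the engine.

Ẇ ≈ 562 MW

T_H = 955 °C → 955 + 273.15 = 1228.15 K.
T_C = 41 °C → 41 + 273.15 = 314.15 K.
η_rev = 1 − T_C/T_H = 1 − 314.15/1228.15 = 0.7442.
W = η·Q_H = 0.7442 × 755 = 562 MW.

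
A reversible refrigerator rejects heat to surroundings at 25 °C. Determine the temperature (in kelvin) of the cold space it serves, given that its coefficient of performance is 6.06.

T_C ≈ 256 K

T_H = 25 °C → 25 + 273.15 = 298.15 K.
COP_R = T_C/(T_H − T_C) ⇒ T_C = T_H·COP_R/(1 + COP_R) = 298.15 × 6.06/(1 + 6.06) = 256 K.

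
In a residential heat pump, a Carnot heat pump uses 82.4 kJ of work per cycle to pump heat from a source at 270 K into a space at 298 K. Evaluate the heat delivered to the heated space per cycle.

Q_H ≈ 877 kJ

For a reversible heat pump, COP_HP = T_H/(T_H − T_C) = 298.00/28.00 = 10.6429.
Q_H = COP_HP · W = 10.6429 × 82.4 = 877 kJ.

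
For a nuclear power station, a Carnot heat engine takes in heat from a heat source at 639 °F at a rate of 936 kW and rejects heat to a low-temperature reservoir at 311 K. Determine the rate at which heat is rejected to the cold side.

T_H = 639 °F → (639 − 32) × 5/9 = 337.22 °C = 610.37 K.
Carnot efficiency: η = 1 − T_C/T_H = 1 − 311.00/610.37 = 0.4905.
For a reversible cycle Q_C/Q_H = T_C/T_H, so Q_C = 936 × 311.00/610.37 = 477 kW.

Q̇_C ≈ 477 kW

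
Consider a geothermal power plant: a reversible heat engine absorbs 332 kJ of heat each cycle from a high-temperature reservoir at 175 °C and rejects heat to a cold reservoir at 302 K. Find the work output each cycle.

W ≈ 108.3 kJ

T_H = 175 °C → 175 + 273.15 = 448.15 K.
Carnot efficiency: η = 1 − T_C/T_H = 1 − 302.00/448.15 = 0.3261.
W = η·Q_H = 0.3261 × 332 = 108.3 kJ.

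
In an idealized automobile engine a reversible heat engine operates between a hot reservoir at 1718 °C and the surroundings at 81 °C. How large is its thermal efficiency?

η ≈ 0.822

T_H = 1718 °C → 1718 + 273.15 = 1991.15 K.
T_C = 81 °C → 81 + 273.15 = 354.15 K.
Since the cycle is reversible, η = 1 − T_C/T_H = 1 − 354.15/1991.15 = 0.822.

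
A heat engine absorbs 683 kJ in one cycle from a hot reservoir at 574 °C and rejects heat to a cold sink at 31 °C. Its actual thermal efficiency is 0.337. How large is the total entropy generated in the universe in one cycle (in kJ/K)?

T_H = 574 °C → 574 + 273.15 = 847.15 K.
T_C = 31 °C → 31 + 273.15 = 304.15 K.
W = η·Q_H = 0.337 × 683 = 230.2 kJ, so Q_C = Q_H − W = 452.8 kJ.
Reservoir entropy changes: ΔS_H = −Q_H/T_H = −683/847.15 = -0.8062 kJ/K and ΔS_C = +Q_C/T_C = 452.8/304.15 = 1.489 kJ/K.
ΔS_univ = −Q_H/T_H + Q_C/T_C = 0.683 kJ/K (> 0, since η = 0.337 < η_Carnot = 0.641).

ΔS_univ ≈ 0.683 kJ/K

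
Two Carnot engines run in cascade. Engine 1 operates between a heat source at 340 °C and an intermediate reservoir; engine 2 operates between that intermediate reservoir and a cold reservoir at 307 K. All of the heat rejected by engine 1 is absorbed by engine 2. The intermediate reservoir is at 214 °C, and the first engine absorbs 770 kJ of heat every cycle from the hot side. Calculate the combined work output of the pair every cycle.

T_H = 340 °C → 340 + 273.15 = 613.15 K.
Two reversible stages in series are equivalent to a single Carnot engine between T_H and T_C, so η_total = 1 − T_C/T_H = 1 − 307.00/613.15 = 0.4993.
W_total = η_total · Q_H = 0.4993 × 770 = 384 kJ.

W_total ≈ 384 kJ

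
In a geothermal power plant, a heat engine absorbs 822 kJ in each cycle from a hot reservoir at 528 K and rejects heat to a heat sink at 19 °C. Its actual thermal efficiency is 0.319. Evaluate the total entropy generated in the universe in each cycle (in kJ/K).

ΔS_univ ≈ 0.359 kJ/K

T_C = 19 °C → 19 + 273.15 = 292.15 K.
W = η·Q_H = 0.319 × 822 = 262.2 kJ, so Q_C = Q_H − W = 559.8 kJ.
The hot reservoir loses entropy Q_H/T_H = 822/528.00 = 1.557 kJ/K; the cold reservoir gains Q_C/T_C = 559.8/292.15 = 1.916 kJ/K.
ΔS_univ = −Q_H/T_H + Q_C/T_C = 0.359 kJ/K (> 0, since η = 0.319 < η_Carnot = 0.447).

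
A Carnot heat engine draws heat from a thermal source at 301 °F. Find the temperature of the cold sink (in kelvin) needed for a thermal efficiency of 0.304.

T_C ≈ 294 K

T_H = 301 °F → (301 − 32) × 5/9 = 149.44 °C = 422.59 K.
From η = 1 − T_C/T_H, T_C = T_H·(1 − η) = 422.59 × (1 − 0.304) = 294 K.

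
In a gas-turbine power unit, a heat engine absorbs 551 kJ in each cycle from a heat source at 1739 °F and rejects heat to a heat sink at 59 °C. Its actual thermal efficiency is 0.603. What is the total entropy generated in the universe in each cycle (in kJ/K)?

T_H = 1739 °F → (1739 − 32) × 5/9 = 948.33 °C = 1221.48 K.
T_C = 59 °C → 59 + 273.15 = 332.15 K.
W = η·Q_H = 0.603 × 551 = 332.3 kJ, so Q_C = Q_H − W = 218.7 kJ.
Entropy balance on the reservoirs: −Q_H/T_H = -0.4511 kJ/K, +Q_C/T_C = 0.6586 kJ/K.
ΔS_univ = −Q_H/T_H + Q_C/T_C = 0.207 kJ/K (> 0, since η = 0.603 < η_Carnot = 0.728).

ΔS_univ ≈ 0.207 kJ/K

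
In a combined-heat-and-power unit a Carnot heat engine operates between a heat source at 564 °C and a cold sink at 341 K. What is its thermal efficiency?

T_H = 564 °C → 564 + 273.15 = 837.15 K.
Since the cycle is reversible, η = 1 − T_C/T_H = 1 − 341.00/837.15 = 0.593.

η ≈ 0.593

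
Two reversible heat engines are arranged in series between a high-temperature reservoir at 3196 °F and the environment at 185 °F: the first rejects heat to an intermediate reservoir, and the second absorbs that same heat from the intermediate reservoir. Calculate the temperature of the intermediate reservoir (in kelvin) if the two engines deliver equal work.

T_H = 3196 °F → (3196 − 32) × 5/9 = 1757.78 °C = 2030.93 K.
T_C = 185 °F → (185 − 32) × 5/9 = 85.00 °C = 358.15 K.
For reversible stages Q_m = Q_H·(T_m/T_H). Setting W₁ = Q_H(1 − T_m/T_H) equal to W₂ = Q_m(1 − T_C/T_m) = Q_H·(T_m − T_C)/T_H gives T_H − T_m = T_m − T_C, so T_m = (T_H + T_C)/2 = (2030.93 + 358.15)/2 = 1190 K.

T_m ≈ 1190 K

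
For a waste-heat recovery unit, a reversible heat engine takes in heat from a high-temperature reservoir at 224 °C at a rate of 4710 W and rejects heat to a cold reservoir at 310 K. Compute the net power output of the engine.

T_H = 224 °C → 224 + 273.15 = 497.15 K.
The Carnot efficiency is η = 1 − T_C/T_H = 1 − 310.00/497.15 = 0.3764.
W = η·Q_H = 0.3764 × 4710 = 1770 W.

Ẇ ≈ 1770 W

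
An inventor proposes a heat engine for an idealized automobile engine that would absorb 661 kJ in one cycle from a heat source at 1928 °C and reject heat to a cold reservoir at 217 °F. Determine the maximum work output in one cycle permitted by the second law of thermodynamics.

W_max ≈ 548 kJ

T_H = 1928 °C → 1928 + 273.15 = 2201.15 K.
T_C = 217 °F → (217 − 32) × 5/9 = 102.78 °C = 375.93 K.
The upper bound on efficiency is η_max = 1 − T_C/T_H = 1 − 375.93/2201.15 = 0.8292.
W_max = η_max · Q_H = 0.8292 × 661 = 548 kJ.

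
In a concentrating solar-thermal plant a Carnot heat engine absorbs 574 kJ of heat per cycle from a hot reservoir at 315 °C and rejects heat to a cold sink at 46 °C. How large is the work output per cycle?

W ≈ 263 kJ

T_H = 315 °C → 315 + 273.15 = 588.15 K.
T_C = 46 °C → 46 + 273.15 = 319.15 K.
Carnot efficiency: η = 1 − T_C/T_H = 1 − 319.15/588.15 = 0.4574.
W = η·Q_H = 0.4574 × 574 = 263 kJ.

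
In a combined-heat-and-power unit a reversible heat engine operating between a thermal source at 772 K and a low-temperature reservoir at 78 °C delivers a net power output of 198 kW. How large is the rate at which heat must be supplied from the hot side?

T_C = 78 °C → 78 + 273.15 = 351.15 K.
Since the cycle is reversible, η = 1 − T_C/T_H = 1 − 351.15/772.00 = 0.5451.
Q_H = W/η = 198/0.5451 = 363 kW.

Q̇_H ≈ 363 kW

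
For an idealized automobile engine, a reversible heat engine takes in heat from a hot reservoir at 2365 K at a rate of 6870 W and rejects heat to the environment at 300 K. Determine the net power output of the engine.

Ẇ ≈ 5999 W

Carnot efficiency: η = 1 − T_C/T_H = 1 − 300.00/2365.00 = 0.8732.
W = η·Q_H = 0.8732 × 6870 = 5999 W.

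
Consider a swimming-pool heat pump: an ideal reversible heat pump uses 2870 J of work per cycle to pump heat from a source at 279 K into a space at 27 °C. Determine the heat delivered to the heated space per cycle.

T_H = 27 °C → 27 + 273.15 = 300.15 K.
For a reversible heat pump, COP_HP = T_H/(T_H − T_C) = 300.15/21.15 = 14.1915.
Q_H = COP_HP · W = 14.1915 × 2870 = 40700 J.

Q_H ≈ 40700 J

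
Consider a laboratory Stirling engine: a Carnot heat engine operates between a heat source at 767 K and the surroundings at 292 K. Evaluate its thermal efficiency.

η ≈ 0.619

Since the cycle is reversible, η = 1 − T_C/T_H = 1 − 292.00/767.00 = 0.619.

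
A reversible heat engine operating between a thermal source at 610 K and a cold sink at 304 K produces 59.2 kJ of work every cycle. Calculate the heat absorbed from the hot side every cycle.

Q_H ≈ 118 kJ

Since the cycle is reversible, η = 1 − T_C/T_H = 1 − 304.00/610.00 = 0.5016.
Q_H = W/η = 59.2/0.5016 = 118 kJ.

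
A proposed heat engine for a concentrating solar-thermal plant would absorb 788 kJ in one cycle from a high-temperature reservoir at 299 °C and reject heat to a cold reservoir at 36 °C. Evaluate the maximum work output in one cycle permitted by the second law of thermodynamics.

W_max ≈ 362 kJ

T_H = 299 °C → 299 + 273.15 = 572.15 K.
T_C = 36 °C → 36 + 273.15 = 309.15 K.
The upper bound on efficiency is η_max = 1 − T_C/T_H = 1 − 309.15/572.15 = 0.4597.
W_max = η_max · Q_H = 0.4597 × 788 = 362 kJ.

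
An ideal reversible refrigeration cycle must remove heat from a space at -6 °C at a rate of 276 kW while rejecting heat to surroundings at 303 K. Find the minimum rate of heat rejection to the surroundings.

Q̇_H ≈ 313 kW

T_C = -6 °C → -6 + 273.15 = 267.15 K.
For a reversible cycle Q_H/Q_C = T_H/T_C, so Q_H = Q_C·T_H/T_C = 276 × 303.00/267.15 = 313 kW.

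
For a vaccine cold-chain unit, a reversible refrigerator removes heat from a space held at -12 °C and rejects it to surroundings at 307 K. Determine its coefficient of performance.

T_C = -12 °C → -12 + 273.15 = 261.15 K.
For a reversible refrigerator, COP_R = T_C/(T_H − T_C) = 261.15/(307.00 − 261.15) = 5.70.

COP_R ≈ 5.70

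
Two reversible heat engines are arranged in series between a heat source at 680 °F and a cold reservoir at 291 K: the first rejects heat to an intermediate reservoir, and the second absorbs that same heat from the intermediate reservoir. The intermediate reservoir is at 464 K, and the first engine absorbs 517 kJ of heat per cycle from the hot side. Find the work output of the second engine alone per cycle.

W₂ ≈ 141 kJ

T_H = 680 °F → (680 − 32) × 5/9 = 360.00 °C = 633.15 K.
Heat entering the second stage: Q_m = Q_H·(T_m/T_H) = 517 × 464.00/633.15 = 379 kJ.
Second-stage efficiency η₂ = 1 − T_C/T_m = 1 − 291.00/464.00 = 0.3728, so W₂ = η₂·Q_m = 141 kJ.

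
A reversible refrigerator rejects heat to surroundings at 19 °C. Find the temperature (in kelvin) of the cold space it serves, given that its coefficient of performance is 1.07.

T_C ≈ 151 K

T_H = 19 °C → 19 + 273.15 = 292.15 K.
COP_R = T_C/(T_H − T_C) ⇒ T_C = T_H·COP_R/(1 + COP_R) = 292.15 × 1.07/(1 + 1.07) = 151 K.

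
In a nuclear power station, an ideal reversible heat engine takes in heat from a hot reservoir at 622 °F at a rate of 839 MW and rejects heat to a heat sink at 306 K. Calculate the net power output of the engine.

Ẇ ≈ 412 MW

T_H = 622 °F → (622 − 32) × 5/9 = 327.78 °C = 600.93 K.
The Carnot efficiency is η = 1 − T_C/T_H = 1 − 306.00/600.93 = 0.4908.
W = η·Q_H = 0.4908 × 839 = 412 MW.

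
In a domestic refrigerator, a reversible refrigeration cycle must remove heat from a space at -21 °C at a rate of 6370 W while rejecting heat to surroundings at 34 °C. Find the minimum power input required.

T_H = 34 °C → 34 + 273.15 = 307.15 K.
T_C = -21 °C → -21 + 273.15 = 252.15 K.
Carnot COP: COP_R = T_C/(T_H − T_C) = 252.15/55.00 = 4.5845.
W = Q_C/COP_R = 6370/4.5845 = 1389 W.

Ẇ_in ≈ 1389 W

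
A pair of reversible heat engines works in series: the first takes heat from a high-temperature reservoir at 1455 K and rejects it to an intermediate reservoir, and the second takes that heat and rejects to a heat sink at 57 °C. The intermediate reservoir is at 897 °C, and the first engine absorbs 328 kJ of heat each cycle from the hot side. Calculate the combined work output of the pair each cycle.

W_total ≈ 254 kJ

T_C = 57 °C → 57 + 273.15 = 330.15 K.
Two reversible stages in series are equivalent to a single Carnot engine between T_H and T_C, so η_total = 1 − T_C/T_H = 1 − 330.15/1455.00 = 0.7731.
W_total = η_total · Q_H = 0.7731 × 328 = 254 kJ.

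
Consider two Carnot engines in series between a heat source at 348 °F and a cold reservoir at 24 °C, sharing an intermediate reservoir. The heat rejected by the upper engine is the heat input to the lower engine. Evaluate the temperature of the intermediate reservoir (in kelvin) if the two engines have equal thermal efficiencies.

T_H = 348 °F → (348 − 32) × 5/9 = 175.56 °C = 448.71 K.
T_C = 24 °C → 24 + 273.15 = 297.15 K.
Equal efficiencies require 1 − T_m/T_H = 1 − T_C/T_m, i.e. T_m/T_H = T_C/T_m, so T_m = √(T_H·T_C) = √(448.71 × 297.15) = 365 K.

T_m ≈ 365 K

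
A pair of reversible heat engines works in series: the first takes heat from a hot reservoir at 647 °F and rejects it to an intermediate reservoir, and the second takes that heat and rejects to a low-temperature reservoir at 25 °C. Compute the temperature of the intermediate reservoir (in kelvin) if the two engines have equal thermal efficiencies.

T_H = 647 °F → (647 − 32) × 5/9 = 341.67 °C = 614.82 K.
T_C = 25 °C → 25 + 273.15 = 298.15 K.
Equal efficiencies require 1 − T_m/T_H = 1 − T_C/T_m, i.e. T_m/T_H = T_C/T_m, so T_m = √(T_H·T_C) = √(614.82 × 298.15) = 428 K.

T_m ≈ 428 K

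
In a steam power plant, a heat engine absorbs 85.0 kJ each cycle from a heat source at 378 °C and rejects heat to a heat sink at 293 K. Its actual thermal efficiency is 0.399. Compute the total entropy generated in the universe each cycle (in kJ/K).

ΔS_univ ≈ 0.0438 kJ/K

T_H = 378 °C → 378 + 273.15 = 651.15 K.
W = η·Q_H = 0.399 × 85.0 = 33.91 kJ, so Q_C = Q_H − W = 51.09 kJ.
Reservoir entropy changes: ΔS_H = −Q_H/T_H = −85.0/651.15 = -0.1305 kJ/K and ΔS_C = +Q_C/T_C = 51.09/293.00 = 0.1744 kJ/K.
ΔS_univ = −Q_H/T_H + Q_C/T_C = 0.0438 kJ/K (> 0, since η = 0.399 < η_Carnot = 0.550).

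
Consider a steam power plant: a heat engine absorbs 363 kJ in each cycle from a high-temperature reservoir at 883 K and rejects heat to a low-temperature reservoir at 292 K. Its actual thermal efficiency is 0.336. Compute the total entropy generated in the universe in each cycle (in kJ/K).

W = η·Q_H = 0.336 × 363 = 122.0 kJ, so Q_C = Q_H − W = 241.0 kJ.
Entropy balance on the reservoirs: −Q_H/T_H = -0.4111 kJ/K, +Q_C/T_C = 0.8255 kJ/K.
ΔS_univ = −Q_H/T_H + Q_C/T_C = 0.4144 kJ/K (> 0, since η = 0.336 < η_Carnot = 0.669).

ΔS_univ ≈ 0.4144 kJ/K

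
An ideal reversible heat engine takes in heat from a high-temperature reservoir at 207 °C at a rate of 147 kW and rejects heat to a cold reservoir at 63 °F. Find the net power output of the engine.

T_H = 207 °C → 207 + 273.15 = 480.15 K.
T_C = 63 °F → (63 − 32) × 5/9 = 17.22 °C = 290.37 K.
Since the cycle is reversible, η = 1 − T_C/T_H = 1 − 290.37/480.15 = 0.3952.
W = η·Q_H = 0.3952 × 147 = 58.1 kW.

Ẇ ≈ 58.1 kW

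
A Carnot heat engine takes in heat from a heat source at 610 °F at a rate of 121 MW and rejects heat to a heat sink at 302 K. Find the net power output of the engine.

Ẇ ≈ 59.5 MW

T_H = 610 °F → (610 − 32) × 5/9 = 321.11 °C = 594.26 K.
For a reversible engine, η = 1 − T_C/T_H = 1 − 302.00/594.26 = 0.4918.
W = η·Q_H = 0.4918 × 121 = 59.5 MW.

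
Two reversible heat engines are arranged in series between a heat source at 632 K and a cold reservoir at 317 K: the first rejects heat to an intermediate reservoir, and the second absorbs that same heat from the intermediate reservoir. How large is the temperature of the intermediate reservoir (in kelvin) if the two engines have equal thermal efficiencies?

T_m ≈ 448 K

Equal efficiencies require 1 − T_m/T_H = 1 − T_C/T_m, i.e. T_m/T_H = T_C/T_m, so T_m = √(T_H·T_C) = √(632.00 × 317.00) = 448 K.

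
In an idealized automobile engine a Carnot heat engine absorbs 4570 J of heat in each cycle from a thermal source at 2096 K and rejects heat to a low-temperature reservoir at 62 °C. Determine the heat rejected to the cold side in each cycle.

T_C = 62 °C → 62 + 273.15 = 335.15 K.
η_rev = 1 − T_C/T_H = 1 − 335.15/2096.00 = 0.8401.
For a reversible cycle Q_C/Q_H = T_C/T_H, so Q_C = 4570 × 335.15/2096.00 = 730.7 J.

Q_C ≈ 730.7 J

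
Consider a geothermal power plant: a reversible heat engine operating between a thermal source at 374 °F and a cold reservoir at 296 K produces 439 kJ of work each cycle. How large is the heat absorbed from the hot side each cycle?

T_H = 374 °F → (374 − 32) × 5/9 = 190.00 °C = 463.15 K.
The Carnot efficiency is η = 1 − T_C/T_H = 1 − 296.00/463.15 = 0.3609.
Q_H = W/η = 439/0.3609 = 1220 kJ.

Q_H ≈ 1220 kJ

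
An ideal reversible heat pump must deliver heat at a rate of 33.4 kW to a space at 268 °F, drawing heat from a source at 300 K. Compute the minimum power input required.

T_H = 268 °F → (268 − 32) × 5/9 = 131.11 °C = 404.26 K.
Reversible heating COP: COP_HP = T_H/(T_H − T_C) = 404.26/104.26 = 3.8774.
W = Q_H/COP_HP = 33.4/3.8774 = 8.61 kW.

Ẇ_in ≈ 8.61 kW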